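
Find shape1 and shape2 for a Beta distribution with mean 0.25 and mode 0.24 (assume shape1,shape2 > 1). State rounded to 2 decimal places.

shape1 = 13.00, shape2 = 39.00

Let s = shape1+shape2. Mean gives shape1 = μs = 0.25s; mode gives (shape1−1)/(s−2) = 0.24.
Substituting: 0.25s − 1 = 0.24(s−2) = 0.24s − 0.48, so 0.01s = 0.52 and s = 52.0000.
Then shape1 = 0.25×52.0000 = 13.00 and shape2 = s−shape1 = 39.00.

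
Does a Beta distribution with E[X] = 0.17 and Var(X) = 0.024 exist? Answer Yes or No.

Yes

The Beta variance bound is σ² < μ(1−μ).
Here μ(1−μ) = 0.17×0.83 = 0.1411, and 0.024 < 0.1411.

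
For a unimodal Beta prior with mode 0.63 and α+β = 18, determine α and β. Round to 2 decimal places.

α = 11.08, β = 6.92

Mode = (α−1)/(κ−2) with κ = α+β, so α−1 = 0.63·16 = 10.08.
α = 11.08; β = κ − α = 6.92.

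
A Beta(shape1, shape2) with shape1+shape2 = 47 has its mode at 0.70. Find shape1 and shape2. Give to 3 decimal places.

shape1 = 32.500, shape2 = 14.500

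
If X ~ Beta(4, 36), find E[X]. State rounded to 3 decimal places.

The Beta mean is α/(α+β) = 4/(4+36) = 0.100.

0.100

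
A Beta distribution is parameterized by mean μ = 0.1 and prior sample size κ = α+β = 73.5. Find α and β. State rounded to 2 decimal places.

α = 7.35, β = 66.15

Split κ in proportion μ : (1−μ): α = 0.1·73.5 = 7.35, β = 73.5 − 7.35 = 66.15.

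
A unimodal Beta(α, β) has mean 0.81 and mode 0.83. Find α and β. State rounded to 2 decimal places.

With s = α+β: μ = α/s and mode = (α−1)/(s−2). Eliminating α = μs,
μs − 1 = m(s−2) ⇒ s(μ−m) = 1−2m ⇒ s = -0.66/-0.02 = 33.0000.
So α = μs = 26.73, β = (1−μ)s = 6.27.

α = 26.73, β = 6.27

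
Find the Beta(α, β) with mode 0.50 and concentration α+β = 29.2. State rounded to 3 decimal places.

α = 14.600, β = 14.600

For α,β>1 the mode is (α−1)/(α+β−2), so α = mode·(κ−2)+1 = 0.50×27.2+1 = 14.600.
And β = (1−mode)·(κ−2)+1 = 0.50×27.2+1 = 14.600.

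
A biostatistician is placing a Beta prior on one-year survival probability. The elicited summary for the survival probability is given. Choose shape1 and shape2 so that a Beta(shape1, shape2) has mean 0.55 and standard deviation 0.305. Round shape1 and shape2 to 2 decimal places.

shape1 = 0.91, shape2 = 0.75

First σ² = 0.093025. Setting shape1 = μn, shape2 = (1−μ)n with n = shape1+shape2,
μ(1−μ)/(n+1) = 0.093025 ⇒ n+1 = 0.2475/0.093025 = 2.6606 ⇒ n = 1.6606.
Hence shape1 = 0.55×1.6606 = 0.91, shape2 = 0.45×1.6606 = 0.75.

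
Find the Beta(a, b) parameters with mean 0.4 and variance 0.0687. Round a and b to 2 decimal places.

Let s = a+b. The Beta variance is μ(1−μ)/(s+1).
So s+1 = μ(1−μ)/σ² = (0.4×0.6)/0.0687 = 0.24/0.0687 = 3.4934, giving s = 2.4934.
Then a = μs = 0.4×2.4934 = 1.00 and b = (1−μ)s = 0.6×2.4934 = 1.50.

a = 1.00, b = 1.50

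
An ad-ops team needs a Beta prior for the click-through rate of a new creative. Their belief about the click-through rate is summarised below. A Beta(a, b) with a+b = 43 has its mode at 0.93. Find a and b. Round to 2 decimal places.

a = 39.13, b = 3.87

Mode = (a−1)/(κ−2) with κ = a+b, so a−1 = 0.93·41 = 38.13.
a = 39.13; b = κ − a = 3.87.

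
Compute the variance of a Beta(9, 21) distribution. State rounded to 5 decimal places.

0.00677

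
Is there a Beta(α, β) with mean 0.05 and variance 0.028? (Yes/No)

A Beta with mean μ has variance μ(1−μ)/(α+β+1) < μ(1−μ).
Here μ(1−μ) = 0.05×0.95 = 0.0475, and 0.028 < 0.0475.

Yes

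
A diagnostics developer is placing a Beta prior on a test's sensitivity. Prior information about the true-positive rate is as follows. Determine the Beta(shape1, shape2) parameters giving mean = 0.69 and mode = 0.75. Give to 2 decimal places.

Let s = shape1+shape2. Mean gives shape1 = μs = 0.69s; mode gives (shape1−1)/(s−2) = 0.75.
Substituting: 0.69s − 1 = 0.75(s−2) = 0.75s − 1.50, so -0.06s = -0.50 and s = 8.3333.
Then shape1 = 0.69×8.3333 = 5.75 and shape2 = s−shape1 = 2.58.

shape1 = 5.75, shape2 = 2.58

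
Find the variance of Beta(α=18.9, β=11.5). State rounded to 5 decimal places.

0.00749

μ = 18.9/30.4 = 0.621711; Var = μ(1−μ)/(α+β+1) = 0.2351865/31.4 = 0.00749.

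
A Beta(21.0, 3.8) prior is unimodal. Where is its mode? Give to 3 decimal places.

The density x^(α−1)(1−x)^(β−1) is maximised at (α−1)/(α+β−2) = 20.0/22.8 = 0.877.

0.877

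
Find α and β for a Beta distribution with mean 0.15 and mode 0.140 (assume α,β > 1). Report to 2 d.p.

Let s = α+β. Mean gives α = μs = 0.15s; mode gives (α−1)/(s−2) = 0.140.
Substituting: 0.15s − 1 = 0.140(s−2) = 0.140s − 0.280, so 0.010s = 0.720 and s = 72.0000.
Then α = 0.15×72.0000 = 10.80 and β = s−α = 61.20.

α = 10.80, β = 61.20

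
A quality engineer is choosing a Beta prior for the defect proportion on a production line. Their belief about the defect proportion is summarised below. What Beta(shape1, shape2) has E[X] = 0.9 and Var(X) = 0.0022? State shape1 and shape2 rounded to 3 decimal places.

By moment matching, shape1+shape2 = μ(1−μ)/σ² − 1 = (0.9·0.1)/0.0022 − 1 = 40.9091 − 1 = 39.9091.
Since shape1/(shape1+shape2) = μ, shape1 = 0.9·39.9091 = 35.918 and shape2 = 0.1·39.9091 = 3.991.

shape1 = 35.918, shape2 = 3.991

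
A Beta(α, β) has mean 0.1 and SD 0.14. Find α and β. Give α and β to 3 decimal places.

α = 0.359, β = 3.233

σ² = 0.14² = 0.0196.
With s = α+β, Var = μ(1−μ)/(s+1), so s+1 = (0.1×0.9)/0.0196 = 4.5918 and s = 3.5918.
α = μs = 0.359, β = (1−μ)s = 3.233.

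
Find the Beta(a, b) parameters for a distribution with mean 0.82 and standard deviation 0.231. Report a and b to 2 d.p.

σ² = 0.231² = 0.053361.
With s = a+b, Var = μ(1−μ)/(s+1), so s+1 = (0.82×0.18)/0.053361 = 2.7661 and s = 1.7661.
a = μs = 1.45, b = (1−μ)s = 0.32.

a = 1.45, b = 0.32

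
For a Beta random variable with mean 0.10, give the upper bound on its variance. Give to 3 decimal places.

For fixed mean μ the Beta variance is μ(1−μ)/(α+β+1), increasing as α+β decreases.
Its least upper bound (not attained) is μ(1−μ) = 0.10·0.90 = 0.090.

0.090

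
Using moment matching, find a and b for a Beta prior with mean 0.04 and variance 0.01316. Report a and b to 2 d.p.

By moment matching, a+b = μ(1−μ)/σ² − 1 = (0.04·0.96)/0.01316 − 1 = 2.9179 − 1 = 1.9179.
Since a/(a+b) = μ, a = 0.04·1.9179 = 0.08 and b = 0.96·1.9179 = 1.84.

a = 0.08, b = 1.84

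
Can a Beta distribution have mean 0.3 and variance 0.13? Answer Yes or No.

Yes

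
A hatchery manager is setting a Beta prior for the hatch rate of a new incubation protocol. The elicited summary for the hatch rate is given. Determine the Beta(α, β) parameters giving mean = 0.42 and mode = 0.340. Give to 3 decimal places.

α = 1.680, β = 2.320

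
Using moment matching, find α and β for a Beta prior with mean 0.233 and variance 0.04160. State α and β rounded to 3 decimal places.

Write ν = α+β; then α = μν and Var = μ(1−μ)/(ν+1).
ν = μ(1−μ)/Var − 1 = 0.178711/0.04160 − 1 = 3.2959.
α = 0.233·3.2959 = 0.768, β = 0.767·3.2959 = 2.528.

α = 0.768, β = 2.528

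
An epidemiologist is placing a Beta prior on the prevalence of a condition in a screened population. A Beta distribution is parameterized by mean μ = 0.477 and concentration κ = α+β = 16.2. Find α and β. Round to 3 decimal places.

α = 7.727, β = 8.473

Split κ in proportion μ : (1−μ): α = 0.477·16.2 = 7.727, β = 16.2 − 7.727 = 8.473.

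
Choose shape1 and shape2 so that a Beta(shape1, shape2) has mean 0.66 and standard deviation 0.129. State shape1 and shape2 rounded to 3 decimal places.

First σ² = 0.016641. Setting shape1 = μn, shape2 = (1−μ)n with n = shape1+shape2,
μ(1−μ)/(n+1) = 0.016641 ⇒ n+1 = 0.2244/0.016641 = 13.4848 ⇒ n = 12.4848.
Hence shape1 = 0.66×12.4848 = 8.240, shape2 = 0.34×12.4848 = 4.245.

shape1 = 8.240, shape2 = 4.245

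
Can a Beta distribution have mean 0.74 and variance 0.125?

Yes

For any Beta, Var(X) < E[X]·(1−E[X]).
Here μ(1−μ) = 0.74×0.26 = 0.1924, and 0.125 < 0.1924.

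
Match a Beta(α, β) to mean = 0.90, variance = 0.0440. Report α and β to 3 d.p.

α = 0.941, β = 0.105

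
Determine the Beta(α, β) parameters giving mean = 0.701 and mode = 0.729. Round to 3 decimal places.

Let s = α+β. Mean gives α = μs = 0.701s; mode gives (α−1)/(s−2) = 0.729.
Substituting: 0.701s − 1 = 0.729(s−2) = 0.729s − 1.458, so -0.028s = -0.458 and s = 16.3571.
Then α = 0.701×16.3571 = 11.466 and β = s−α = 4.891.

α = 11.466, β = 4.891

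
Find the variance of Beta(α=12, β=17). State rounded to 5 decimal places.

Var = αβ/[(α+β)²(α+β+1)] = (12×17)/(29²×30) = 204/25230 = 0.00809.

0.00809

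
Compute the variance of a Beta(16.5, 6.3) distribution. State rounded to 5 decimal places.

0.00840

Var = αβ/[(α+β)²(α+β+1)] = (16.5×6.3)/(22.8²×23.8) = 103.95/12372.192 = 0.00840.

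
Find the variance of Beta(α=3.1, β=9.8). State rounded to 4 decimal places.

Var = αβ/[(α+β)²(α+β+1)] = (3.1×9.8)/(12.9²×13.9) = 30.38/2313.099 = 0.0131.

0.0131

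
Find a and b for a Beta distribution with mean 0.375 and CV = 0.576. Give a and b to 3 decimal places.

a = 1.509, b = 2.515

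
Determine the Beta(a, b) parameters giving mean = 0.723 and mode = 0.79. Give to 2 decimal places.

a = 6.26, b = 2.40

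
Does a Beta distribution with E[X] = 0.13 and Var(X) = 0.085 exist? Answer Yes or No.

Yes

A Beta with mean μ has variance μ(1−μ)/(α+β+1) < μ(1−μ).
Here μ(1−μ) = 0.13×0.87 = 0.1131, and 0.085 < 0.1131.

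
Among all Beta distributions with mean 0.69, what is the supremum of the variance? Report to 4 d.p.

0.2139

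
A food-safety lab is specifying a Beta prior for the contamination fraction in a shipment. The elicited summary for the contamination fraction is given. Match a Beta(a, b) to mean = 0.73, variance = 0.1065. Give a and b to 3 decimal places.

Write ν = a+b; then a = μν and Var = μ(1−μ)/(ν+1).
ν = μ(1−μ)/Var − 1 = 0.1971/0.1065 − 1 = 0.8507.
a = 0.73·0.8507 = 0.621, b = 0.27·0.8507 = 0.230.

a = 0.621, b = 0.230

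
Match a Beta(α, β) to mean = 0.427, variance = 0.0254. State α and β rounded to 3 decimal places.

α = 3.686, β = 4.947

Write ν = α+β; then α = μν and Var = μ(1−μ)/(ν+1).
ν = μ(1−μ)/Var − 1 = 0.244671/0.0254 − 1 = 8.6327.
α = 0.427·8.6327 = 3.686, β = 0.573·8.6327 = 4.947.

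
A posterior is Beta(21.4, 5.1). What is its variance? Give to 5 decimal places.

0.00565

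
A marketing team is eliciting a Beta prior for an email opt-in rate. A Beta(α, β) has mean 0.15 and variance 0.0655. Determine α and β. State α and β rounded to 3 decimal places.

Write ν = α+β; then α = μν and Var = μ(1−μ)/(ν+1).
ν = μ(1−μ)/Var − 1 = 0.1275/0.0655 − 1 = 0.9466.
α = 0.15·0.9466 = 0.142, β = 0.85·0.9466 = 0.805.

α = 0.142, β = 0.805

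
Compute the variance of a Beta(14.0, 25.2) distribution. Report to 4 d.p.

μ = 14.0/39.2 = 0.357143; Var = μ(1−μ)/(α+β+1) = 0.2295918/40.2 = 0.0057.

0.0057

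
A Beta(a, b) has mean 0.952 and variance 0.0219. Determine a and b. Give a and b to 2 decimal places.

a = 1.03, b = 0.05

Write ν = a+b; then a = μν and Var = μ(1−μ)/(ν+1).
ν = μ(1−μ)/Var − 1 = 0.045696/0.0219 − 1 = 1.0866.
a = 0.952·1.0866 = 1.03, b = 0.048·1.0866 = 0.05.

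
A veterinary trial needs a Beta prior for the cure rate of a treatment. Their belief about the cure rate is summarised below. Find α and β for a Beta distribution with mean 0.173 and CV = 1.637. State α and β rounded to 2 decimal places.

α = 0.14, β = 0.65

σ = CV·μ = 1.637×0.173 = 0.28320, so σ² = 0.080203.
s+1 = μ(1−μ)/σ² = 0.143071/0.080203 = 1.7839, so s = α+β = 0.7839.
α = μs = 0.14, β = (1−μ)s = 0.65.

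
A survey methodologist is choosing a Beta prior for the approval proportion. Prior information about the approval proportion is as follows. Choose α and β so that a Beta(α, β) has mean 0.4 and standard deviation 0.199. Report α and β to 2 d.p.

First σ² = 0.039601. Setting α = μn, β = (1−μ)n with n = α+β,
μ(1−μ)/(n+1) = 0.039601 ⇒ n+1 = 0.24/0.039601 = 6.0605 ⇒ n = 5.0605.
Hence α = 0.4×5.0605 = 2.02, β = 0.6×5.0605 = 3.04.

α = 2.02, β = 3.04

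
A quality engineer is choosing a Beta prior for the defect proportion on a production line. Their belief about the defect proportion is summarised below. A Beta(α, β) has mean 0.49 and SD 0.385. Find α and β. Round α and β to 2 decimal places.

First σ² = 0.148225. Setting α = μn, β = (1−μ)n with n = α+β,
μ(1−μ)/(n+1) = 0.148225 ⇒ n+1 = 0.2499/0.148225 = 1.6860 ⇒ n = 0.6860.
Hence α = 0.49×0.6860 = 0.34, β = 0.51×0.6860 = 0.35.

α = 0.34, β = 0.35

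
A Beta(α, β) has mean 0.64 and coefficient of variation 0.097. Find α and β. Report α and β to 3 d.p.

Var = (CV·μ)² = (0.097×0.64)² = 0.003854.
α+β = μ(1−μ)/Var − 1 = 0.2304/0.003854 − 1 = 58.7832.
Thus α = 0.64·58.7832 = 37.621 and β = 0.36·58.7832 = 21.162.

α = 37.621, β = 21.162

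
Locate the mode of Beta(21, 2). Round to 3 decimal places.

0.952

The density x^(α−1)(1−x)^(β−1) is maximised at (α−1)/(α+β−2) = 20/21 = 0.952.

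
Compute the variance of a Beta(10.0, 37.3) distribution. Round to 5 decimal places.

0.00345

μ = 10.0/47.3 = 0.211416; Var = μ(1−μ)/(α+β+1) = 0.1667196/48.3 = 0.00345.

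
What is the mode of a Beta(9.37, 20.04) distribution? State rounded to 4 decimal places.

With α,β > 1, mode = (α−1)/(α+β−2) = 8.37/27.41 = 0.3054.

0.3054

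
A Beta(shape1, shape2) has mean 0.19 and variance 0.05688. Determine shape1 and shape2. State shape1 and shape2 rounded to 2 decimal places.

Let s = shape1+shape2. The Beta variance is μ(1−μ)/(s+1).
So s+1 = μ(1−μ)/σ² = (0.19×0.81)/0.05688 = 0.1539/0.05688 = 2.7057, giving s = 1.7057.
Then shape1 = μs = 0.19×1.7057 = 0.32 and shape2 = (1−μ)s = 0.81×1.7057 = 1.38.

shape1 = 0.32, shape2 = 1.38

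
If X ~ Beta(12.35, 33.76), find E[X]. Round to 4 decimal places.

0.2678

E[X] = α/(α+β) = 12.35/46.11 = 0.2678.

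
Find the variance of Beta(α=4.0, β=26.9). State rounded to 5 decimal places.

0.00353

α+β = 30.9 and αβ = 107.60, so Var = αβ/[(α+β)²(α+β+1)] = 107.60/30458.439 = 0.00353.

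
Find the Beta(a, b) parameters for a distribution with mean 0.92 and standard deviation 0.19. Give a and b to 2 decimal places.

Variance = 0.19² = 0.0361. The moment-matching identity a+b = μ(1−μ)/Var − 1 gives
a+b = 0.0736/0.0361 − 1 = 1.0388, so a = μ·1.0388 = 0.96 and b = (1−μ)·1.0388 = 0.08.

a = 0.96, b = 0.08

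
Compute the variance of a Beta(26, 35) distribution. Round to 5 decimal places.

Var = αβ/[(α+β)²(α+β+1)] = (26×35)/(61²×62) = 910/230702 = 0.00394.

0.00394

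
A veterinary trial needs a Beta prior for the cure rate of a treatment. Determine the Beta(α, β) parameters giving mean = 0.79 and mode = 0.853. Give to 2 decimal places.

α = 8.85, β = 2.35

Let s = α+β. Mean gives α = μs = 0.79s; mode gives (α−1)/(s−2) = 0.853.
Substituting: 0.79s − 1 = 0.853(s−2) = 0.853s − 1.706, so -0.063s = -0.706 and s = 11.2063.
Then α = 0.79×11.2063 = 8.85 and β = s−α = 2.35.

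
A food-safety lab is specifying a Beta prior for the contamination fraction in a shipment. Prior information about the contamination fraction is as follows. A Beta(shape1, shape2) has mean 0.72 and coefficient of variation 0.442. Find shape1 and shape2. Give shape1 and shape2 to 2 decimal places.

Var = (CV·μ)² = (0.442×0.72)² = 0.101277.
shape1+shape2 = μ(1−μ)/Var − 1 = 0.2016/0.101277 − 1 = 0.9906.
Thus shape1 = 0.72·0.9906 = 0.71 and shape2 = 0.28·0.9906 = 0.28.

shape1 = 0.71, shape2 = 0.28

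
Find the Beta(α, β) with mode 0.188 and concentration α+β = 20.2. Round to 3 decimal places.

α = 4.422, β = 15.778

Since the density peak of Beta(α,β) is at (α−1)/(α+β−2),
α = 1 + 0.188(20.2−2) = 4.422 and β = 20.2 − 4.422 = 15.778.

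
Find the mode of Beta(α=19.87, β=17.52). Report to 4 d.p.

The density x^(α−1)(1−x)^(β−1) is maximised at (α−1)/(α+β−2) = 18.87/35.39 = 0.5332.

0.5332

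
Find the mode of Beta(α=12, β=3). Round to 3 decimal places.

The density x^(α−1)(1−x)^(β−1) is maximised at (α−1)/(α+β−2) = 11/13 = 0.846.

0.846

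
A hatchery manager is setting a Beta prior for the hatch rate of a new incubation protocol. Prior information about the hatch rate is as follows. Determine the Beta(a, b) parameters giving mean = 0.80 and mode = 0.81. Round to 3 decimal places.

With s = a+b: μ = a/s and mode = (a−1)/(s−2). Eliminating a = μs,
μs − 1 = m(s−2) ⇒ s(μ−m) = 1−2m ⇒ s = -0.62/-0.01 = 62.0000.
So a = μs = 49.600, b = (1−μ)s = 12.400.

a = 49.600, b = 12.400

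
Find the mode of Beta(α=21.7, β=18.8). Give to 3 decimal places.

The density x^(α−1)(1−x)^(β−1) is maximised at (α−1)/(α+β−2) = 20.7/38.5 = 0.538.

0.538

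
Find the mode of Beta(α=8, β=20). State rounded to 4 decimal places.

0.2692

The density x^(α−1)(1−x)^(β−1) is maximised at (α−1)/(α+β−2) = 7/26 = 0.2692.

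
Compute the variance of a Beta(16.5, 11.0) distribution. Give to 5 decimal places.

0.00842

α+β = 27.5 and αβ = 181.50, so Var = αβ/[(α+β)²(α+β+1)] = 181.50/21553.125 = 0.00842.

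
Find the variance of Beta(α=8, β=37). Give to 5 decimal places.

Var = αβ/[(α+β)²(α+β+1)] = (8×37)/(45²×46) = 296/93150 = 0.00318.

0.00318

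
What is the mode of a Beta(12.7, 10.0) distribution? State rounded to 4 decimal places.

0.5652

The density x^(α−1)(1−x)^(β−1) is maximised at (α−1)/(α+β−2) = 11.7/20.7 = 0.5652.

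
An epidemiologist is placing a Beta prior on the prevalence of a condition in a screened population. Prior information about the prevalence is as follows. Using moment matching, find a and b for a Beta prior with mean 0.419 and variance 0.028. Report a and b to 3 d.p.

a = 3.224, b = 4.470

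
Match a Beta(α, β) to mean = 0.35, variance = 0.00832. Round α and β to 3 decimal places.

By moment matching, α+β = μ(1−μ)/σ² − 1 = (0.35·0.65)/0.00832 − 1 = 27.3438 − 1 = 26.3438.
Since α/(α+β) = μ, α = 0.35·26.3438 = 9.220 and β = 0.65·26.3438 = 17.123.

α = 9.220, β = 17.123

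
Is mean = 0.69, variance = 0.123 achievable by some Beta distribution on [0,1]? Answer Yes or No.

The Beta variance bound is σ² < μ(1−μ).
Here μ(1−μ) = 0.69×0.31 = 0.2139, and 0.123 < 0.2139.

Yes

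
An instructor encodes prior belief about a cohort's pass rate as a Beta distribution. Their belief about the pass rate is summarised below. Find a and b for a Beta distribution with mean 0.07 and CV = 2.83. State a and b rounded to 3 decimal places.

σ = CV·μ = 2.83×0.07 = 0.19810, so σ² = 0.039244.
s+1 = μ(1−μ)/σ² = 0.0651/0.039244 = 1.6589, so s = a+b = 0.6589.
a = μs = 0.046, b = (1−μ)s = 0.613.

a = 0.046, b = 0.613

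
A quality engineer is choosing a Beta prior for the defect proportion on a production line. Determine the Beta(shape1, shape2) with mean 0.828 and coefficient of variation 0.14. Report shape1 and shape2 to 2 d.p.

shape1 = 7.95, shape2 = 1.65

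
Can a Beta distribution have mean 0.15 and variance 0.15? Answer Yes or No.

No

For any Beta, Var(X) < E[X]·(1−E[X]).
Here μ(1−μ) = 0.15×0.85 = 0.1275, and 0.15 ≥ 0.1275.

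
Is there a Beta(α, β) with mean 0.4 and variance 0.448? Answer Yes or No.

No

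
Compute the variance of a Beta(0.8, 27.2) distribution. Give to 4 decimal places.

0.0010

μ = 0.8/28.0 = 0.028571; Var = μ(1−μ)/(α+β+1) = 0.0277551/29.0 = 0.0010.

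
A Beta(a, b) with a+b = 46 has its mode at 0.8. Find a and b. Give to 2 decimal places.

For a,b>1 the mode is (a−1)/(a+b−2), so a = mode·(κ−2)+1 = 0.8×44+1 = 36.20.
And b = (1−mode)·(κ−2)+1 = 0.2×44+1 = 9.80.

a = 36.20, b = 9.80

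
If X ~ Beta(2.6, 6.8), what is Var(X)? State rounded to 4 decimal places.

0.0192

α+β = 9.4 and αβ = 17.68, so Var = αβ/[(α+β)²(α+β+1)] = 17.68/918.944 = 0.0192.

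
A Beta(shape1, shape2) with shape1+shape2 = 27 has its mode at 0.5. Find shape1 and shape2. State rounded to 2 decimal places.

shape1 = 13.50, shape2 = 13.50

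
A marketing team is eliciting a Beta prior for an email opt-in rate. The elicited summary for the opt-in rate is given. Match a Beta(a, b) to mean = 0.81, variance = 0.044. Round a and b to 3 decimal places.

a = 2.023, b = 0.475

Let s = a+b. The Beta variance is μ(1−μ)/(s+1).
So s+1 = μ(1−μ)/σ² = (0.81×0.19)/0.044 = 0.1539/0.044 = 3.4977, giving s = 2.4977.
Then a = μs = 0.81×2.4977 = 2.023 and b = (1−μ)s = 0.19×2.4977 = 0.475.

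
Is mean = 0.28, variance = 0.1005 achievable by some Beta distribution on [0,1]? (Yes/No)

For any Beta, Var(X) < E[X]·(1−E[X]).
Here μ(1−μ) = 0.28×0.72 = 0.2016, and 0.1005 < 0.2016.

Yes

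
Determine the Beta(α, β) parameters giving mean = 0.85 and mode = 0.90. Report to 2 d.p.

α = 13.60, β = 2.40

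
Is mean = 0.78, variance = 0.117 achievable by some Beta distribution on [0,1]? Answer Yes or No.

The Beta variance bound is σ² < μ(1−μ).
Here μ(1−μ) = 0.78×0.22 = 0.1716, and 0.117 < 0.1716.

Yes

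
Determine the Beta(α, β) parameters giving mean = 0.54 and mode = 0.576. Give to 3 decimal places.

With s = α+β: μ = α/s and mode = (α−1)/(s−2). Eliminating α = μs,
μs − 1 = m(s−2) ⇒ s(μ−m) = 1−2m ⇒ s = -0.152/-0.036 = 4.2222.
So α = μs = 2.280, β = (1−μ)s = 1.942.

α = 2.280, β = 1.942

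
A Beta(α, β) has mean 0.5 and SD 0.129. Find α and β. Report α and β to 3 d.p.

α = 7.012, β = 7.012

Variance = 0.129² = 0.016641. The moment-matching identity α+β = μ(1−μ)/Var − 1 gives
α+β = 0.25/0.016641 − 1 = 14.0231, so α = μ·14.0231 = 7.012 and β = (1−μ)·14.0231 = 7.012.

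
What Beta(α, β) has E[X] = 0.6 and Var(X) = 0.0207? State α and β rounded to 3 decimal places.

α = 6.357, β = 4.238

Write ν = α+β; then α = μν and Var = μ(1−μ)/(ν+1).
ν = μ(1−μ)/Var − 1 = 0.24/0.0207 − 1 = 10.5942.
α = 0.6·10.5942 = 6.357, β = 0.4·10.5942 = 4.238.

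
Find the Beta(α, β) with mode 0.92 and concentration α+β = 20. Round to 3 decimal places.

For α,β>1 the mode is (α−1)/(α+β−2), so α = mode·(κ−2)+1 = 0.92×18+1 = 17.560.
And β = (1−mode)·(κ−2)+1 = 0.08×18+1 = 2.440.

α = 17.560, β = 2.440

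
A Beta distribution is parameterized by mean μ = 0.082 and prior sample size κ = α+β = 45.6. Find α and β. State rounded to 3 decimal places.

α = 3.739, β = 41.861

α = μκ = 0.082×45.6 = 3.739 and β = (1−μ)κ = 0.918×45.6 = 41.861.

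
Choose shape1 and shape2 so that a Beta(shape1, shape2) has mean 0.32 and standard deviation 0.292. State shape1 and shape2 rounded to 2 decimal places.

shape1 = 0.50, shape2 = 1.06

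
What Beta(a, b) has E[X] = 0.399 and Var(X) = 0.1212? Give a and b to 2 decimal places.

Let s = a+b. The Beta variance is μ(1−μ)/(s+1).
So s+1 = μ(1−μ)/σ² = (0.399×0.601)/0.1212 = 0.239799/0.1212 = 1.9785, giving s = 0.9785.
Then a = μs = 0.399×0.9785 = 0.39 and b = (1−μ)s = 0.601×0.9785 = 0.59.

a = 0.39, b = 0.59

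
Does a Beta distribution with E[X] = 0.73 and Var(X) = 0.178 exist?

Yes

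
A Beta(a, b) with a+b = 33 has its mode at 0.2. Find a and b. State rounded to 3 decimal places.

a = 7.200, b = 25.800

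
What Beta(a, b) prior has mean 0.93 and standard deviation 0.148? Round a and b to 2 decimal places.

a = 1.83, b = 0.14

Variance = 0.148² = 0.021904. The moment-matching identity a+b = μ(1−μ)/Var − 1 gives
a+b = 0.0651/0.021904 − 1 = 1.9721, so a = μ·1.9721 = 1.83 and b = (1−μ)·1.9721 = 0.14.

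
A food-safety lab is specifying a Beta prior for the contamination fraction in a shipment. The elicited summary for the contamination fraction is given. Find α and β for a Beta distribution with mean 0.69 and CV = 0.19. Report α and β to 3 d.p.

α = 7.897, β = 3.548

σ = CV·μ = 0.19×0.69 = 0.13110, so σ² = 0.017187.
s+1 = μ(1−μ)/σ² = 0.2139/0.017187 = 12.4453, so s = α+β = 11.4453.
α = μs = 7.897, β = (1−μ)s = 3.548.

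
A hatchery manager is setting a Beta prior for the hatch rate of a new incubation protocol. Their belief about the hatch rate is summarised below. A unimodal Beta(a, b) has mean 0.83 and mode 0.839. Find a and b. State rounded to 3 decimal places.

With s = a+b: μ = a/s and mode = (a−1)/(s−2). Eliminating a = μs,
μs − 1 = m(s−2) ⇒ s(μ−m) = 1−2m ⇒ s = -0.678/-0.009 = 75.3333.
So a = μs = 62.527, b = (1−μ)s = 12.807.

a = 62.527, b = 12.807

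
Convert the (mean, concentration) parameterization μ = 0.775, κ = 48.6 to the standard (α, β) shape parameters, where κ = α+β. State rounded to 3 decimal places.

Split κ in proportion μ : (1−μ): α = 0.775·48.6 = 37.665, β = 48.6 − 37.665 = 10.935.

α = 37.665, β = 10.935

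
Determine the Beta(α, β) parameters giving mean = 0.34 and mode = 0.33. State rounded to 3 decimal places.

Let s = α+β. Mean gives α = μs = 0.34s; mode gives (α−1)/(s−2) = 0.33.
Substituting: 0.34s − 1 = 0.33(s−2) = 0.33s − 0.66, so 0.01s = 0.34 and s = 34.0000.
Then α = 0.34×34.0000 = 11.560 and β = s−α = 22.440.

α = 11.560, β = 22.440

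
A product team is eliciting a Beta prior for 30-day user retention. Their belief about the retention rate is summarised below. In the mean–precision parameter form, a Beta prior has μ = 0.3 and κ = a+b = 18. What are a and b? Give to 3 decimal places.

a = 5.400, b = 12.600

a = μκ = 0.3×18 = 5.400 and b = (1−μ)κ = 0.7×18 = 12.600.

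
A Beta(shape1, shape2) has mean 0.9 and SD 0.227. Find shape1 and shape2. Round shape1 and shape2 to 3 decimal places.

shape1 = 0.672, shape2 = 0.075

First σ² = 0.051529. Setting shape1 = μn, shape2 = (1−μ)n with n = shape1+shape2,
μ(1−μ)/(n+1) = 0.051529 ⇒ n+1 = 0.09/0.051529 = 1.7466 ⇒ n = 0.7466.
Hence shape1 = 0.9×0.7466 = 0.672, shape2 = 0.1×0.7466 = 0.075.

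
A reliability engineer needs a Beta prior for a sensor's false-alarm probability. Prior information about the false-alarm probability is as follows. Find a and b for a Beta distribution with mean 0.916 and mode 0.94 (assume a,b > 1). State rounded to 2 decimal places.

a = 33.59, b = 3.08

With s = a+b: μ = a/s and mode = (a−1)/(s−2). Eliminating a = μs,
μs − 1 = m(s−2) ⇒ s(μ−m) = 1−2m ⇒ s = -0.88/-0.024 = 36.6667.
So a = μs = 33.59, b = (1−μ)s = 3.08.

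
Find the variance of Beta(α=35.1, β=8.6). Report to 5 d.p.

0.00354

μ = 35.1/43.7 = 0.803204; Var = μ(1−μ)/(α+β+1) = 0.1580675/44.7 = 0.00354.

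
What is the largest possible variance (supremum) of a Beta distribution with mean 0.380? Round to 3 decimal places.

For fixed mean μ the Beta variance is μ(1−μ)/(α+β+1), increasing as α+β decreases.
Its least upper bound (not attained) is μ(1−μ) = 0.380·0.620 = 0.236.

0.236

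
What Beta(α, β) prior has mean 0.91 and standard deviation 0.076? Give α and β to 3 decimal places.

α = 11.993, β = 1.186

First σ² = 0.005776. Setting α = μn, β = (1−μ)n with n = α+β,
μ(1−μ)/(n+1) = 0.005776 ⇒ n+1 = 0.0819/0.005776 = 14.1794 ⇒ n = 13.1794.
Hence α = 0.91×13.1794 = 11.993, β = 0.09×13.1794 = 1.186.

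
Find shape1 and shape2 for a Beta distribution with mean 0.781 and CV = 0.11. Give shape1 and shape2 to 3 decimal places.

σ = CV·μ = 0.11×0.781 = 0.08591, so σ² = 0.007381.
s+1 = μ(1−μ)/σ² = 0.171039/0.007381 = 23.1744, so s = shape1+shape2 = 22.1744.
shape1 = μs = 17.318, shape2 = (1−μ)s = 4.856.

shape1 = 17.318, shape2 = 4.856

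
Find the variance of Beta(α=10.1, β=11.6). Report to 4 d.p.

μ = 10.1/21.7 = 0.465438; Var = μ(1−μ)/(α+β+1) = 0.2488055/22.7 = 0.0110.

0.0110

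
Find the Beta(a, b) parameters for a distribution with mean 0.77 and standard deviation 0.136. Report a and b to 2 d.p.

a = 6.60, b = 1.97

σ² = 0.136² = 0.018496.
With s = a+b, Var = μ(1−μ)/(s+1), so s+1 = (0.77×0.23)/0.018496 = 9.5750 and s = 8.5750.
a = μs = 6.60, b = (1−μ)s = 1.97.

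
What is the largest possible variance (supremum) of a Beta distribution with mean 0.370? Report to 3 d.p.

0.233

Var = μ(1−μ)/(α+β+1), which approaches μ(1−μ) as α+β → 0.
So the supremum is μ(1−μ) = 0.370×0.630 = 0.233.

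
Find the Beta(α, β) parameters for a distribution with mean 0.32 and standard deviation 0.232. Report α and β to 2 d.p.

σ² = 0.232² = 0.053824.
With s = α+β, Var = μ(1−μ)/(s+1), so s+1 = (0.32×0.68)/0.053824 = 4.0428 and s = 3.0428.
α = μs = 0.97, β = (1−μ)s = 2.07.

α = 0.97, β = 2.07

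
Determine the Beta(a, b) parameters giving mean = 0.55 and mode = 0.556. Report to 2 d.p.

Let s = a+b. Mean gives a = μs = 0.55s; mode gives (a−1)/(s−2) = 0.556.
Substituting: 0.55s − 1 = 0.556(s−2) = 0.556s − 1.112, so -0.006s = -0.112 and s = 18.6667.
Then a = 0.55×18.6667 = 10.27 and b = s−a = 8.40.

a = 10.27, b = 8.40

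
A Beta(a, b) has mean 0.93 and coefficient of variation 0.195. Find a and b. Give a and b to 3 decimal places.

a = 0.911, b = 0.069

σ = CV·μ = 0.195×0.93 = 0.18135, so σ² = 0.032888.
s+1 = μ(1−μ)/σ² = 0.0651/0.032888 = 1.9795, so s = a+b = 0.9795.
a = μs = 0.911, b = (1−μ)s = 0.069.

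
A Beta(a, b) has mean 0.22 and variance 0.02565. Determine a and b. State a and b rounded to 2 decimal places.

a = 1.25, b = 4.44

By moment matching, a+b = μ(1−μ)/σ² − 1 = (0.22·0.78)/0.02565 − 1 = 6.6901 − 1 = 5.6901.
Since a/(a+b) = μ, a = 0.22·5.6901 = 1.25 and b = 0.78·5.6901 = 4.44.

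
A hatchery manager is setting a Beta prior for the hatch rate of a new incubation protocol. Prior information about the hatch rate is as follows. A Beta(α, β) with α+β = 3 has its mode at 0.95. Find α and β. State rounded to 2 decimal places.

α = 1.95, β = 1.05

Mode = (α−1)/(κ−2) with κ = α+β, so α−1 = 0.95·1 = 0.95.
α = 1.95; β = κ − α = 1.05.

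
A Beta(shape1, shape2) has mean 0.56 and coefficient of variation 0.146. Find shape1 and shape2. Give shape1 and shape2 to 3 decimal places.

Var = (CV·μ)² = (0.146×0.56)² = 0.006685.
shape1+shape2 = μ(1−μ)/Var − 1 = 0.2464/0.006685 − 1 = 35.8603.
Thus shape1 = 0.56·35.8603 = 20.082 and shape2 = 0.44·35.8603 = 15.779.

shape1 = 20.082, shape2 = 15.779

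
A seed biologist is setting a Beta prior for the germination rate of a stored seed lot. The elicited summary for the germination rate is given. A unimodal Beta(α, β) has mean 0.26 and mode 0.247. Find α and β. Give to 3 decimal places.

α = 10.120, β = 28.803

With s = α+β: μ = α/s and mode = (α−1)/(s−2). Eliminating α = μs,
μs − 1 = m(s−2) ⇒ s(μ−m) = 1−2m ⇒ s = 0.506/0.013 = 38.9231.
So α = μs = 10.120, β = (1−μ)s = 28.803.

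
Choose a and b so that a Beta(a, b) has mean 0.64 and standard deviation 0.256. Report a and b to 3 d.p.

a = 1.610, b = 0.906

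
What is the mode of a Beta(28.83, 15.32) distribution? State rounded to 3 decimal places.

0.660

With α,β > 1, mode = (α−1)/(α+β−2) = 27.83/42.15 = 0.660.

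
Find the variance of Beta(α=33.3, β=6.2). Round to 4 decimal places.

0.0033

μ = 33.3/39.5 = 0.843038; Var = μ(1−μ)/(α+β+1) = 0.1323249/40.5 = 0.0033.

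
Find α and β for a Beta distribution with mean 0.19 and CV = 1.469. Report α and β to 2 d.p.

σ = CV·μ = 1.469×0.19 = 0.27911, so σ² = 0.077902.
s+1 = μ(1−μ)/σ² = 0.1539/0.077902 = 1.9755, so s = α+β = 0.9755.
α = μs = 0.19, β = (1−μ)s = 0.79.

α = 0.19, β = 0.79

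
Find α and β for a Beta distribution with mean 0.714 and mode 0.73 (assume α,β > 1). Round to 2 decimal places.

α = 20.53, β = 8.22

Let s = α+β. Mean gives α = μs = 0.714s; mode gives (α−1)/(s−2) = 0.73.
Substituting: 0.714s − 1 = 0.73(s−2) = 0.73s − 1.46, so -0.016s = -0.46 and s = 28.7500.
Then α = 0.714×28.7500 = 20.53 and β = s−α = 8.22.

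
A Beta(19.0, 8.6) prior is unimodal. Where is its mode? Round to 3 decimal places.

0.703

The density x^(α−1)(1−x)^(β−1) is maximised at (α−1)/(α+β−2) = 18.0/25.6 = 0.703.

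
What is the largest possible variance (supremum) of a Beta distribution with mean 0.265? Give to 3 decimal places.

0.195

For fixed mean μ the Beta variance is μ(1−μ)/(α+β+1), increasing as α+β decreases.
Its least upper bound (not attained) is μ(1−μ) = 0.265·0.735 = 0.195.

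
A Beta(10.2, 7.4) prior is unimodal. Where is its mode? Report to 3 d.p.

With α,β > 1, mode = (α−1)/(α+β−2) = 9.2/15.6 = 0.590.

0.590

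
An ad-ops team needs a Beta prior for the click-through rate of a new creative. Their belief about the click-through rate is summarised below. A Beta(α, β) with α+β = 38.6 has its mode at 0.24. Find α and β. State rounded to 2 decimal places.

α = 9.78, β = 28.82

Since the density peak of Beta(α,β) is at (α−1)/(α+β−2),
α = 1 + 0.24(38.6−2) = 9.78 and β = 38.6 − 9.78 = 28.82.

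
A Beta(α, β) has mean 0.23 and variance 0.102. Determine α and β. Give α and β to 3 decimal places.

α = 0.169, β = 0.567

By moment matching, α+β = μ(1−μ)/σ² − 1 = (0.23·0.77)/0.102 − 1 = 1.7363 − 1 = 0.7363.
Since α/(α+β) = μ, α = 0.23·0.7363 = 0.169 and β = 0.77·0.7363 = 0.567.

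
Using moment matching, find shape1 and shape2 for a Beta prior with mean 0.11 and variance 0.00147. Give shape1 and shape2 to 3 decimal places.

By moment matching, shape1+shape2 = μ(1−μ)/σ² − 1 = (0.11·0.89)/0.00147 − 1 = 66.5986 − 1 = 65.5986.
Since shape1/(shape1+shape2) = μ, shape1 = 0.11·65.5986 = 7.216 and shape2 = 0.89·65.5986 = 58.383.

shape1 = 7.216, shape2 = 58.383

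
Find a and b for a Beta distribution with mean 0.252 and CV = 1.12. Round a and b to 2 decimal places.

a = 0.34, b = 1.02

Var = (CV·μ)² = (1.12×0.252)² = 0.079659.
a+b = μ(1−μ)/Var − 1 = 0.188496/0.079659 − 1 = 1.3663.
Thus a = 0.252·1.3663 = 0.34 and b = 0.748·1.3663 = 1.02.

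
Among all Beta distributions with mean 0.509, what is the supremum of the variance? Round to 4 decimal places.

For fixed mean μ the Beta variance is μ(1−μ)/(α+β+1), increasing as α+β decreases.
Its least upper bound (not attained) is μ(1−μ) = 0.509·0.491 = 0.2499.

0.2499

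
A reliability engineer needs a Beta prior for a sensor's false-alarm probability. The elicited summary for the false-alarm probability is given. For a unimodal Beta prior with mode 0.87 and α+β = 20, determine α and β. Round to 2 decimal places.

Mode = (α−1)/(κ−2) with κ = α+β, so α−1 = 0.87·18 = 15.66.
α = 16.66; β = κ − α = 3.34.

α = 16.66, β = 3.34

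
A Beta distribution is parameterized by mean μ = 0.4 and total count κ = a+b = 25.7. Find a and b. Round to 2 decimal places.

a = 10.28, b = 15.42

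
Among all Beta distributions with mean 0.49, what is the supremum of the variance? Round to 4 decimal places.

0.2499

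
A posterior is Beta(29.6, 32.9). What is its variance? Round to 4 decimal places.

μ = 29.6/62.5 = 0.473600; Var = μ(1−μ)/(α+β+1) = 0.2493030/63.5 = 0.0039.

0.0039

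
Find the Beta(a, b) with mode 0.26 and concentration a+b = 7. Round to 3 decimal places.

For a,b>1 the mode is (a−1)/(a+b−2), so a = mode·(κ−2)+1 = 0.26×5+1 = 2.300.
And b = (1−mode)·(κ−2)+1 = 0.74×5+1 = 4.700.

a = 2.300, b = 4.700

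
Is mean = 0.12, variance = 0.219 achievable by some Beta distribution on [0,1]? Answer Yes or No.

The Beta variance bound is σ² < μ(1−μ).
Here μ(1−μ) = 0.12×0.88 = 0.1056, and 0.219 ≥ 0.1056.

No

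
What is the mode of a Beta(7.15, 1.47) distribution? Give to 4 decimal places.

With α,β > 1, mode = (α−1)/(α+β−2) = 6.15/6.62 = 0.9290.

0.9290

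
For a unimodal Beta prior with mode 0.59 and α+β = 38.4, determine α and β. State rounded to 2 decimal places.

For α,β>1 the mode is (α−1)/(α+β−2), so α = mode·(κ−2)+1 = 0.59×36.4+1 = 22.48.
And β = (1−mode)·(κ−2)+1 = 0.41×36.4+1 = 15.92.

α = 22.48, β = 15.92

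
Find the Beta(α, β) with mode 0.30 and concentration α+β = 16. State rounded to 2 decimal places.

Since the density peak of Beta(α,β) is at (α−1)/(α+β−2),
α = 1 + 0.30(16−2) = 5.20 and β = 16 − 5.20 = 10.80.

α = 5.20, β = 10.80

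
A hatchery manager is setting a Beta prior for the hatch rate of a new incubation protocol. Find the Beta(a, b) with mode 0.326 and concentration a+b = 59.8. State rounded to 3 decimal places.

a = 19.843, b = 39.957

Mode = (a−1)/(κ−2) with κ = a+b, so a−1 = 0.326·57.8 = 18.843.
a = 19.843; b = κ − a = 39.957.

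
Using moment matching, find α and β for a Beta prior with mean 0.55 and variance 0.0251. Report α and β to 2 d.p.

α = 4.87, β = 3.99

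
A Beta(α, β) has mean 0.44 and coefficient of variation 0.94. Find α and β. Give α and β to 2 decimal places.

σ = CV·μ = 0.94×0.44 = 0.41360, so σ² = 0.171065.
s+1 = μ(1−μ)/σ² = 0.2464/0.171065 = 1.4404, so s = α+β = 0.4404.
α = μs = 0.19, β = (1−μ)s = 0.25.

α = 0.19, β = 0.25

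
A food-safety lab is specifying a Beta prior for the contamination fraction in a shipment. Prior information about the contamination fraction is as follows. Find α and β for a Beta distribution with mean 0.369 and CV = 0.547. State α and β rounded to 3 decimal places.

Var = (CV·μ)² = (0.547×0.369)² = 0.040741.
α+β = μ(1−μ)/Var − 1 = 0.232839/0.040741 − 1 = 4.7152.
Thus α = 0.369·4.7152 = 1.740 and β = 0.631·4.7152 = 2.975.

α = 1.740, β = 2.975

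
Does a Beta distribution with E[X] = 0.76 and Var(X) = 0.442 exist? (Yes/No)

No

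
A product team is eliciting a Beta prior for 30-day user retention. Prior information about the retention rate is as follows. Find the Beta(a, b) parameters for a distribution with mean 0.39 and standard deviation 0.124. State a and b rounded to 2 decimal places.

σ² = 0.124² = 0.015376.
With s = a+b, Var = μ(1−μ)/(s+1), so s+1 = (0.39×0.61)/0.015376 = 15.4722 and s = 14.4722.
a = μs = 5.64, b = (1−μ)s = 8.83.

a = 5.64, b = 8.83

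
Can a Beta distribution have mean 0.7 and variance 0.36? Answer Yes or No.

No

The Beta variance bound is σ² < μ(1−μ).
Here μ(1−μ) = 0.7×0.3 = 0.21, and 0.36 ≥ 0.21.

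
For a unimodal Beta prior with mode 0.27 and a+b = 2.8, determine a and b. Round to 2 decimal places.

Since the density peak of Beta(a,b) is at (a−1)/(a+b−2),
a = 1 + 0.27(2.8−2) = 1.22 and b = 2.8 − 1.22 = 1.58.

a = 1.22, b = 1.58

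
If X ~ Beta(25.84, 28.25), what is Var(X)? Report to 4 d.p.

0.0045

Var = αβ/[(α+β)²(α+β+1)] = (25.84×28.25)/(54.09²×55.09) = 729.9800/161178.361029 = 0.0045.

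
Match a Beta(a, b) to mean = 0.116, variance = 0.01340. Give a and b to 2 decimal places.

a = 0.77, b = 5.88

Write ν = a+b; then a = μν and Var = μ(1−μ)/(ν+1).
ν = μ(1−μ)/Var − 1 = 0.102544/0.01340 − 1 = 6.6525.
a = 0.116·6.6525 = 0.77, b = 0.884·6.6525 = 5.88.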